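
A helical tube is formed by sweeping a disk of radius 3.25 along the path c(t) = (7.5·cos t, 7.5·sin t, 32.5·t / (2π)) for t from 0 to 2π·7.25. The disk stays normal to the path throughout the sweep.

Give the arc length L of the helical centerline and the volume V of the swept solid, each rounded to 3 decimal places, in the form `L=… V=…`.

L=415.021 V=13771.680

2πR = 2π·7.5 = 47.123890
per-turn = √(47.123890² + 32.5²) = √(2220.6610 + 1056.25) = √3276.9110 = 57.244310
L = 7.25 × 57.244310 = 415.021245
V = π·3.25² × L = 33.183072 × 415.021245 = 13771.680027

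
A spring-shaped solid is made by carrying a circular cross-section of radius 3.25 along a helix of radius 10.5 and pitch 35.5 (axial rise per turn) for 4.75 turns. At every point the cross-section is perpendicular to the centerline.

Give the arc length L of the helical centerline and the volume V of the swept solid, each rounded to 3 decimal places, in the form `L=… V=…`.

L=355.862 V=11808.586

2πR = 2π·10.5 = 65.973446
per-turn = √(65.973446² + 35.5²) = √(4352.4955 + 1260.25) = √5612.7455 = 74.918259
L = 4.75 × 74.918259 = 355.861731
V = π·3.25² × L = 33.183072 × 355.861731 = 11808.585570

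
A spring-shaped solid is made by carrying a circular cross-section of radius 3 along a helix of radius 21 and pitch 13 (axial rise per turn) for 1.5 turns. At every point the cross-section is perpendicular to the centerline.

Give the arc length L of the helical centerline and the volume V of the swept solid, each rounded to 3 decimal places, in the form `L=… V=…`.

L=198.879 V=5623.161

2πR = 2π·21 = 131.946891
per-turn = √(131.946891² + 13²) = √(17409.9822 + 169) = √17578.9822 = 132.585754
L = 1.5 × 132.585754 = 198.878631
V = π·3² × L = 28.274334 × 198.878631 = 5623.160815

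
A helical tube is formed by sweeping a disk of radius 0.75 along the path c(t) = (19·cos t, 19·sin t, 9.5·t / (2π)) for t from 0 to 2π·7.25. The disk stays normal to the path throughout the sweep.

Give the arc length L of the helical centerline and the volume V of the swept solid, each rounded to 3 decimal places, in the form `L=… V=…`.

L=868.245 V=1534.315

2πR = 2π·19 = 119.380521
per-turn = √(119.380521² + 9.5²) = √(14251.7088 + 90.25) = √14341.9588 = 119.757917
L = 7.25 × 119.757917 = 868.244900
V = π·0.75² × L = 1.767146 × 868.244900 = 1534.315388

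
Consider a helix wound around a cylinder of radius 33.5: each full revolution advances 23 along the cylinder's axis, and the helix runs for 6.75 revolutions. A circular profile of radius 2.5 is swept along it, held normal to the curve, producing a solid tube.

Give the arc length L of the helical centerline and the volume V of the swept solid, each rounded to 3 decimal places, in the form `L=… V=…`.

2πR = 2π·33.5 = 210.486708
per-turn = √(210.486708² + 23²) = √(44304.6542 + 529) = √44833.6542 = 211.739590
L = 6.75 × 211.739590 = 1429.242235
V = π·2.5² × L = 19.634954 × 1429.242235 = 28063.105669

L=1429.242 V=28063.106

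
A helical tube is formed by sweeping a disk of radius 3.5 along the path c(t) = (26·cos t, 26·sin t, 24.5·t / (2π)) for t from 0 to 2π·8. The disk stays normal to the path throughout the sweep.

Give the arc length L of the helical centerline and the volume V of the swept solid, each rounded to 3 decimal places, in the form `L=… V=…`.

L=1321.518 V=50857.979

2πR = 2π·26 = 163.362818
per-turn = √(163.362818² + 24.5²) = √(26687.4103 + 600.25) = √27287.6603 = 165.189771
L = 8 × 165.189771 = 1321.518165
V = π·3.5² × L = 38.484510 × 1321.518165 = 50857.979027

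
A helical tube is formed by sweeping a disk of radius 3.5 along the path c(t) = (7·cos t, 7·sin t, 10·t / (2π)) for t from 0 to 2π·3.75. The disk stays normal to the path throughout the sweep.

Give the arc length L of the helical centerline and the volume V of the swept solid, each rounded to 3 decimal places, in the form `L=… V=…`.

2πR = 2π·7 = 43.982297
per-turn = √(43.982297² + 10²) = √(1934.4425 + 100) = √2034.4425 = 45.104794
L = 3.75 × 45.104794 = 169.142978
V = π·3.5² × L = 38.484510 × 169.142978 = 6509.384643

L=169.143 V=6509.385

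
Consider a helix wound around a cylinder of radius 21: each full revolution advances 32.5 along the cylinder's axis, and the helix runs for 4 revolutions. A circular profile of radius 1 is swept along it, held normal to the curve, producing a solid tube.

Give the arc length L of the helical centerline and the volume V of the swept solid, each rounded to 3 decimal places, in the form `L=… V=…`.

L=543.562 V=1707.651

2πR = 2π·21 = 131.946891
per-turn = √(131.946891² + 32.5²) = √(17409.9822 + 1056.25) = √18466.2322 = 135.890515
L = 4 × 135.890515 = 543.562061
V = π·1² × L = 3.141593 × 543.562061 = 1707.650579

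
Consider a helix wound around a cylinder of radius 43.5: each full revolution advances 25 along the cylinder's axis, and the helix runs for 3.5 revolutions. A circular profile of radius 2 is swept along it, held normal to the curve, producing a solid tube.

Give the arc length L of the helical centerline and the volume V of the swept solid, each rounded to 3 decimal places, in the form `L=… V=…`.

L=960.608 V=12071.361

2πR = 2π·43.5 = 273.318561
per-turn = √(273.318561² + 25²) = √(74703.0357 + 625) = √75328.0357 = 274.459534
L = 3.5 × 274.459534 = 960.608368
V = π·2² × L = 12.566371 × 960.608368 = 12071.360773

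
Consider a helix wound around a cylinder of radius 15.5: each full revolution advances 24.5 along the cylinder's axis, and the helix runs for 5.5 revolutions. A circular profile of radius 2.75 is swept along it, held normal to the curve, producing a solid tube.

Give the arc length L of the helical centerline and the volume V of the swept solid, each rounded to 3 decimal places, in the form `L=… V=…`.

L=552.331 V=13122.440

2πR = 2π·15.5 = 97.389372
per-turn = √(97.389372² + 24.5²) = √(9484.6898 + 600.25) = √10084.9398 = 100.423801
L = 5.5 × 100.423801 = 552.330906
V = π·2.75² × L = 23.758294 × 552.330906 = 13122.440297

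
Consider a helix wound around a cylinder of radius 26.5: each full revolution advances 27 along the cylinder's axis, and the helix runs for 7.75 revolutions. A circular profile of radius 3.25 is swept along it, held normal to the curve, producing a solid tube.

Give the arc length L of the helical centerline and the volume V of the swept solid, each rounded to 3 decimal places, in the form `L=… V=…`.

L=1307.265 V=43379.065

2πR = 2π·26.5 = 166.504411
per-turn = √(166.504411² + 27²) = √(27723.7188 + 729) = √28452.7188 = 168.679337
L = 7.75 × 168.679337 = 1307.264862
V = π·3.25² × L = 33.183072 × 1307.264862 = 43379.064582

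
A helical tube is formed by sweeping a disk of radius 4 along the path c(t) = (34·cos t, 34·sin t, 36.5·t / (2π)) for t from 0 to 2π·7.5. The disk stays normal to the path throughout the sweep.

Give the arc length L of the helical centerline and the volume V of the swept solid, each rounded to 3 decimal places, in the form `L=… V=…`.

2πR = 2π·34 = 213.628300
per-turn = √(213.628300² + 36.5²) = √(45637.0508 + 1332.25) = √46969.3008 = 216.724020
L = 7.5 × 216.724020 = 1625.430148
V = π·4² × L = 50.265482 × 1625.430148 = 81703.030609

L=1625.430 V=81703.031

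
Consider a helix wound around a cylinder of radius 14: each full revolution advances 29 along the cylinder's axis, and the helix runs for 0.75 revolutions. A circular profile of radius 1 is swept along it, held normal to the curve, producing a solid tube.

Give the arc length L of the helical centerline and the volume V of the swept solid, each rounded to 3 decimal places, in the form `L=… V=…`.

L=69.466 V=218.235

2πR = 2π·14 = 87.964594
per-turn = √(87.964594² + 29²) = √(7737.7699 + 841) = √8578.7699 = 92.621649
L = 0.75 × 92.621649 = 69.466237
V = π·1² × L = 3.141593 × 69.466237 = 218.234619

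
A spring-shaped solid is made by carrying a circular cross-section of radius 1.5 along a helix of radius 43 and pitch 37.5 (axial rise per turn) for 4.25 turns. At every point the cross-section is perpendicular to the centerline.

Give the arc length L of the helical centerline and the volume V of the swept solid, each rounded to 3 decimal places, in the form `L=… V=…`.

2πR = 2π·43 = 270.176968
per-turn = √(270.176968² + 37.5²) = √(72995.5942 + 1406.25) = √74401.8442 = 272.767014
L = 4.25 × 272.767014 = 1159.259811
V = π·1.5² × L = 7.068583 × 1159.259811 = 8194.324740

L=1159.260 V=8194.325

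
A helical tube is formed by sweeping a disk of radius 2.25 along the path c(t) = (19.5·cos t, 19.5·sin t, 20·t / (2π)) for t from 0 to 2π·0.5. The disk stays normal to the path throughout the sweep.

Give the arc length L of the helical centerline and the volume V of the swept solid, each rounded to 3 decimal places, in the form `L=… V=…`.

2πR = 2π·19.5 = 122.522113
per-turn = √(122.522113² + 20²) = √(15011.6683 + 400) = √15411.6683 = 124.143740
L = 0.5 × 124.143740 = 62.071870
V = π·2.25² × L = 15.904313 × 62.071870 = 987.210441

L=62.072 V=987.210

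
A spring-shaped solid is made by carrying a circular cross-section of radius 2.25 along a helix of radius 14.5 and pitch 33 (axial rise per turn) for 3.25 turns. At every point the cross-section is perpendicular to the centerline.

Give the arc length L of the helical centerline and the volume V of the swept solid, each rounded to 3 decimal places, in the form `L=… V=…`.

L=314.920 V=5008.593

2πR = 2π·14.5 = 91.106187
per-turn = √(91.106187² + 33²) = √(8300.3373 + 1089) = √9389.3373 = 96.898593
L = 3.25 × 96.898593 = 314.920427
V = π·2.25² × L = 15.904313 × 314.920427 = 5008.592978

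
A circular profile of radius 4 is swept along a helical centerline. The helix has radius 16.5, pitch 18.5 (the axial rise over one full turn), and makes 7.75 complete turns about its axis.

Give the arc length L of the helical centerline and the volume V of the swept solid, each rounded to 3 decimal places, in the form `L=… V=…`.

L=816.154 V=41024.397

2πR = 2π·16.5 = 103.672558
per-turn = √(103.672558² + 18.5²) = √(10747.9992 + 342.25) = √11090.2492 = 105.310252
L = 7.75 × 105.310252 = 816.154454
V = π·4² × L = 50.265482 × 816.154454 = 41024.397370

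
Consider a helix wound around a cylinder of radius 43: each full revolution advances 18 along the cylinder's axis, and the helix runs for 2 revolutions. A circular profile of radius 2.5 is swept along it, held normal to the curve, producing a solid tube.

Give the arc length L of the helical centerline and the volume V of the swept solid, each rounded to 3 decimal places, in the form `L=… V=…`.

L=541.552 V=10633.345

2πR = 2π·43 = 270.176968
per-turn = √(270.176968² + 18²) = √(72995.5942 + 324) = √73319.5942 = 270.775911
L = 2 × 270.775911 = 541.551823
V = π·2.5² × L = 19.634954 × 541.551823 = 10633.345172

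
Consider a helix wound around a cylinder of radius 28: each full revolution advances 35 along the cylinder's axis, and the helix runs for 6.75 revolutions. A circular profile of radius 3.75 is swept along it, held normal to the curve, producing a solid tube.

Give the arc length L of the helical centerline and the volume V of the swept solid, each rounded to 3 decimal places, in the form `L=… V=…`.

L=1210.794 V=53491.250

2πR = 2π·28 = 175.929189
per-turn = √(175.929189² + 35²) = √(30951.0794 + 1225) = √32176.0794 = 179.376920
L = 6.75 × 179.376920 = 1210.794209
V = π·3.75² × L = 44.178647 × 1210.794209 = 53491.249597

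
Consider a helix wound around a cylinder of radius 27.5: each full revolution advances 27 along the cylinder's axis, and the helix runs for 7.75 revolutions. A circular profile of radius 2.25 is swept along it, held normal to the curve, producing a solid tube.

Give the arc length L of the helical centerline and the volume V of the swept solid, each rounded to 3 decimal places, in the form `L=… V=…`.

2πR = 2π·27.5 = 172.787596
per-turn = √(172.787596² + 27²) = √(29855.5533 + 729) = √30584.5533 = 174.884400
L = 7.75 × 174.884400 = 1355.354099
V = π·2.25² × L = 15.904313 × 1355.354099 = 21555.975555

L=1355.354 V=21555.976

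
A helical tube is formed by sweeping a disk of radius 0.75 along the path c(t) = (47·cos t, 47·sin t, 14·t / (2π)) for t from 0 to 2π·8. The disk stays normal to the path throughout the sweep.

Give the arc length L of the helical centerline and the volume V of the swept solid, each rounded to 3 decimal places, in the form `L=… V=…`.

L=2365.131 V=4179.532

2πR = 2π·47 = 295.309709
per-turn = √(295.309709² + 14²) = √(87207.8245 + 196) = √87403.8245 = 295.641378
L = 8 × 295.641378 = 2365.131025
V = π·0.75² × L = 1.767146 × 2365.131025 = 4179.531518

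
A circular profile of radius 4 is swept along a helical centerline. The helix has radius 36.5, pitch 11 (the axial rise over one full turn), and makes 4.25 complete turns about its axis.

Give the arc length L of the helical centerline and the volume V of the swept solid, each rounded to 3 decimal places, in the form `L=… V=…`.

L=975.800 V=49049.040

2πR = 2π·36.5 = 229.336264
per-turn = √(229.336264² + 11²) = √(52595.1219 + 121) = √52716.1219 = 229.599917
L = 4.25 × 229.599917 = 975.799647
V = π·4² × L = 50.265482 × 975.799647 = 49049.040035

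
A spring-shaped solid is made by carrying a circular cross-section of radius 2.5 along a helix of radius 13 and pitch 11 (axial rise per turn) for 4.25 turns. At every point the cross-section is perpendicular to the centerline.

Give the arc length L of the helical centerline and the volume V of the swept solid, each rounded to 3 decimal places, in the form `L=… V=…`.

2πR = 2π·13 = 81.681409
per-turn = √(81.681409² + 11²) = √(6671.8526 + 121) = √6792.8526 = 82.418763
L = 4.25 × 82.418763 = 350.279745
V = π·2.5² × L = 19.634954 × 350.279745 = 6877.726707

L=350.280 V=6877.727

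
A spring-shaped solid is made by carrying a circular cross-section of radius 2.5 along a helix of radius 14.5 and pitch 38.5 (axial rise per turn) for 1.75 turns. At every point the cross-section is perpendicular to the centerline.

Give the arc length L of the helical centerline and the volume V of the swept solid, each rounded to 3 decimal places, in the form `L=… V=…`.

L=173.087 V=3398.559

2πR = 2π·14.5 = 91.106187
per-turn = √(91.106187² + 38.5²) = √(8300.3373 + 1482.25) = √9782.5873 = 98.906963
L = 1.75 × 98.906963 = 173.087185
V = π·2.5² × L = 19.634954 × 173.087185 = 3398.558930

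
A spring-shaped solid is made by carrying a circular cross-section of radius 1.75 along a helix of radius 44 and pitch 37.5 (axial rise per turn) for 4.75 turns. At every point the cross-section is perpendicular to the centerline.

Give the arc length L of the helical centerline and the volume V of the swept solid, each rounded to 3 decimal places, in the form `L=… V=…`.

2πR = 2π·44 = 276.460154
per-turn = √(276.460154² + 37.5²) = √(76430.2165 + 1406.25) = √77836.4665 = 278.991875
L = 4.75 × 278.991875 = 1325.211408
V = π·1.75² × L = 9.621128 × 1325.211408 = 12750.027920

L=1325.211 V=12750.028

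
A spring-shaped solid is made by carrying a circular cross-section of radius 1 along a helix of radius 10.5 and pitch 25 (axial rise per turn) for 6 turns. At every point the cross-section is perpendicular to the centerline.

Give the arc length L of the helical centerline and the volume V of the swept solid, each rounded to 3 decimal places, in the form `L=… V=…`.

2πR = 2π·10.5 = 65.973446
per-turn = √(65.973446² + 25²) = √(4352.4955 + 625) = √4977.4955 = 70.551368
L = 6 × 70.551368 = 423.308209
V = π·1² × L = 3.141593 × 423.308209 = 1329.861958

L=423.308 V=1329.862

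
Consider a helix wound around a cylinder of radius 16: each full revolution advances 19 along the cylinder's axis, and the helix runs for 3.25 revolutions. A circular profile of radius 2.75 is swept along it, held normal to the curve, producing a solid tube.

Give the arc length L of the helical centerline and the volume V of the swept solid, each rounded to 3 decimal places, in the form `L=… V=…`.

2πR = 2π·16 = 100.530965
per-turn = √(100.530965² + 19²) = √(10106.4749 + 361) = √10467.4749 = 102.310678
L = 3.25 × 102.310678 = 332.509705
V = π·2.75² × L = 23.758294 × 332.509705 = 7899.863469

L=332.510 V=7899.863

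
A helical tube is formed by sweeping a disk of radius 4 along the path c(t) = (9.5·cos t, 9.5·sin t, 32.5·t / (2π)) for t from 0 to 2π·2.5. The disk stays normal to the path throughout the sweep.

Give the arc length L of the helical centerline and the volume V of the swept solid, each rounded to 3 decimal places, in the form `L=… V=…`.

2πR = 2π·9.5 = 59.690260
per-turn = √(59.690260² + 32.5²) = √(3562.9272 + 1056.25) = √4619.1772 = 67.964529
L = 2.5 × 67.964529 = 169.911322
V = π·4² × L = 50.265482 × 169.911322 = 8540.674588

L=169.911 V=8540.675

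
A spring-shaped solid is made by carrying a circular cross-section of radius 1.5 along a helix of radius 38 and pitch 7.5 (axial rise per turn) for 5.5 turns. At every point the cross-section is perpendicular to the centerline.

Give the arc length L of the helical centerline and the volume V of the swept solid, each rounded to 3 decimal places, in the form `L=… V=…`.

L=1313.833 V=9286.941

2πR = 2π·38 = 238.761042
per-turn = √(238.761042² + 7.5²) = √(57006.8350 + 56.25) = √57063.0850 = 238.878808
L = 5.5 × 238.878808 = 1313.833445
V = π·1.5² × L = 7.068583 × 1313.833445 = 9286.941374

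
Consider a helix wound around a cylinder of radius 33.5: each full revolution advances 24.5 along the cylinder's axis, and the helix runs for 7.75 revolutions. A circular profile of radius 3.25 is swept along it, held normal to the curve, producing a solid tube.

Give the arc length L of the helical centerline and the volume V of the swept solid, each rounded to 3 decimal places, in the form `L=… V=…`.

2πR = 2π·33.5 = 210.486708
per-turn = √(210.486708² + 24.5²) = √(44304.6542 + 600.25) = √44904.9042 = 211.907773
L = 7.75 × 211.907773 = 1642.285239
V = π·3.25² × L = 33.183072 × 1642.285239 = 54496.069990

L=1642.285 V=54496.070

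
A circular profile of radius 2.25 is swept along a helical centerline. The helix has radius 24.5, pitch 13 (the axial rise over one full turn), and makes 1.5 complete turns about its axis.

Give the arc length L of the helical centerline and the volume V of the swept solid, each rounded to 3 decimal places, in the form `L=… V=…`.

2πR = 2π·24.5 = 153.938040
per-turn = √(153.938040² + 13²) = √(23696.9202 + 169) = √23865.9202 = 154.485987
L = 1.5 × 154.485987 = 231.728980
V = π·2.25² × L = 15.904313 × 231.728980 = 3685.490192

L=231.729 V=3685.490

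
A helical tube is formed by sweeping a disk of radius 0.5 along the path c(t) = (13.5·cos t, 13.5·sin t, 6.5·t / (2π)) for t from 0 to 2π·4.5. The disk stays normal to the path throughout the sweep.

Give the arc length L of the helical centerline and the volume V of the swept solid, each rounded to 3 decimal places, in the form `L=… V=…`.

L=382.823 V=300.668

2πR = 2π·13.5 = 84.823002
per-turn = √(84.823002² + 6.5²) = √(7194.9416 + 42.25) = √7237.1916 = 85.071685
L = 4.5 × 85.071685 = 382.822583
V = π·0.5² × L = 0.785398 × 382.822583 = 300.668154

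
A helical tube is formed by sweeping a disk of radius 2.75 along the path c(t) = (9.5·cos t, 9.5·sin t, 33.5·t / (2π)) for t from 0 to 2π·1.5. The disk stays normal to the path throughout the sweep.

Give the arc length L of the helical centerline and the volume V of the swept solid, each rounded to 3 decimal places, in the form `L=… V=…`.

L=102.673 V=2439.324

2πR = 2π·9.5 = 59.690260
per-turn = √(59.690260² + 33.5²) = √(3562.9272 + 1122.25) = √4685.1772 = 68.448354
L = 1.5 × 68.448354 = 102.672531
V = π·2.75² × L = 23.758294 × 102.672531 = 2439.324229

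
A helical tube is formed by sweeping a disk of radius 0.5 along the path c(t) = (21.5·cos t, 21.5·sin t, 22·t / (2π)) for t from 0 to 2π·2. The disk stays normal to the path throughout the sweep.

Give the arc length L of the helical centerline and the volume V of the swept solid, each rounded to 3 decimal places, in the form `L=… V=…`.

L=273.736 V=214.992

2πR = 2π·21.5 = 135.088484
per-turn = √(135.088484² + 22²) = √(18248.8985 + 484) = √18732.8985 = 136.868179
L = 2 × 136.868179 = 273.736359
V = π·0.5² × L = 0.785398 × 273.736359 = 214.992033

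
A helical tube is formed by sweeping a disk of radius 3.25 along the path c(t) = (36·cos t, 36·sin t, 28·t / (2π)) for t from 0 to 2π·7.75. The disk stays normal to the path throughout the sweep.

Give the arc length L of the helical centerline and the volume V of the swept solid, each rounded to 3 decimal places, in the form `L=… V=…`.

L=1766.389 V=58614.199

2πR = 2π·36 = 226.194671
per-turn = √(226.194671² + 28²) = √(51164.0292 + 784) = √51948.0292 = 227.921103
L = 7.75 × 227.921103 = 1766.388549
V = π·3.25² × L = 33.183072 × 1766.388549 = 58614.199102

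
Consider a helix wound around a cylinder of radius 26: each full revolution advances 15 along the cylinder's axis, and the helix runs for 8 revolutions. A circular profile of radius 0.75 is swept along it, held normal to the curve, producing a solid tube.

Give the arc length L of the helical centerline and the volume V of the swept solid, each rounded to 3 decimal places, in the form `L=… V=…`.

L=1312.400 V=2319.203

2πR = 2π·26 = 163.362818
per-turn = √(163.362818² + 15²) = √(26687.4103 + 225) = √26912.4103 = 164.050024
L = 8 × 164.050024 = 1312.400190
V = π·0.75² × L = 1.767146 × 1312.400190 = 2319.202573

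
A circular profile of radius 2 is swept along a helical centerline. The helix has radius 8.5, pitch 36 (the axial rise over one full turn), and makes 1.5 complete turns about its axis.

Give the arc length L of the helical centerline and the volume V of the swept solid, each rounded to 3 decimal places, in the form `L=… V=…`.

L=96.611 V=1214.051

2πR = 2π·8.5 = 53.407075
per-turn = √(53.407075² + 36²) = √(2852.3157 + 1296) = √4148.3157 = 64.407419
L = 1.5 × 64.407419 = 96.611129
V = π·2² × L = 12.566371 × 96.611129 = 1214.051253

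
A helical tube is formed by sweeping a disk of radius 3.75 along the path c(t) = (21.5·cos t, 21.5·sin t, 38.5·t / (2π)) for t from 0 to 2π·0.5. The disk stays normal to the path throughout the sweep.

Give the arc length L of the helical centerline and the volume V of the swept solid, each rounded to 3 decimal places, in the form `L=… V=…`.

L=70.234 V=3102.834

2πR = 2π·21.5 = 135.088484
per-turn = √(135.088484² + 38.5²) = √(18248.8985 + 1482.25) = √19731.1485 = 140.467607
L = 0.5 × 140.467607 = 70.233803
V = π·3.75² × L = 44.178647 × 70.233803 = 3102.834384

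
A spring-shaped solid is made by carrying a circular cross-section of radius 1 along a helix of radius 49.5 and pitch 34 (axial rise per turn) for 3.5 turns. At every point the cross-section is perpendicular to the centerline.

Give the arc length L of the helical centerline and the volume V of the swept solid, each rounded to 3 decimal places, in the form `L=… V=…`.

2πR = 2π·49.5 = 311.017673
per-turn = √(311.017673² + 34²) = √(96731.9927 + 1156) = √97887.9927 = 312.870569
L = 3.5 × 312.870569 = 1095.046990
V = π·1² × L = 3.141593 × 1095.046990 = 3440.191580

L=1095.047 V=3440.192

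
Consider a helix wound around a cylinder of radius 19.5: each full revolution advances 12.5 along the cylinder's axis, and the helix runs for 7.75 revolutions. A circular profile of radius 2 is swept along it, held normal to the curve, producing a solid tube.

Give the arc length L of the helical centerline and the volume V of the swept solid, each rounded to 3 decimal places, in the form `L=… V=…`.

L=954.475 V=11994.290

2πR = 2π·19.5 = 122.522113
per-turn = √(122.522113² + 12.5²) = √(15011.6683 + 156.25) = √15167.9183 = 123.158103
L = 7.75 × 123.158103 = 954.475297
V = π·2² × L = 12.566371 × 954.475297 = 11994.290324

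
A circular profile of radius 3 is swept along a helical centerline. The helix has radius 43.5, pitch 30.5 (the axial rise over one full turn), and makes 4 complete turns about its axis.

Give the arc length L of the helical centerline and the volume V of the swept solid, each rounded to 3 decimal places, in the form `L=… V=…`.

2πR = 2π·43.5 = 273.318561
per-turn = √(273.318561² + 30.5²) = √(74703.0357 + 930.25) = √75633.2857 = 275.015065
L = 4 × 275.015065 = 1100.060258
V = π·3² × L = 28.274334 × 1100.060258 = 31103.471027

L=1100.060 V=31103.471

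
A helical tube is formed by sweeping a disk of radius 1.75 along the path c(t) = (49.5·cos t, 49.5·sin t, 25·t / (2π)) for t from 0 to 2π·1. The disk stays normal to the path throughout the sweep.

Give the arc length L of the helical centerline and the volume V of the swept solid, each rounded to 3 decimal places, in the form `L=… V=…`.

L=312.021 V=3001.992

2πR = 2π·49.5 = 311.017673
per-turn = √(311.017673² + 25²) = √(96731.9927 + 625) = √97356.9927 = 312.020821
L = 1 × 312.020821 = 312.020821
V = π·1.75² × L = 9.621128 × 312.020821 = 3001.992102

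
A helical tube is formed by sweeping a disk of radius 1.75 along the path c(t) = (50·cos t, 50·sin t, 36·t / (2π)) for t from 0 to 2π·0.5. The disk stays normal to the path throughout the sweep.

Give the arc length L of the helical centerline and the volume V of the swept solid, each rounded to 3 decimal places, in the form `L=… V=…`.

2πR = 2π·50 = 314.159265
per-turn = √(314.159265² + 36²) = √(98696.0440 + 1296) = √99992.0440 = 316.215186
L = 0.5 × 316.215186 = 158.107593
V = π·1.75² × L = 9.621128 × 158.107593 = 1521.173312

L=158.108 V=1521.173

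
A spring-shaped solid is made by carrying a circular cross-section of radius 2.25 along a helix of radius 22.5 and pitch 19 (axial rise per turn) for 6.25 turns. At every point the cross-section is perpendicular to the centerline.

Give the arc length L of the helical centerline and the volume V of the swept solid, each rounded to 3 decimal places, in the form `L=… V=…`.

2πR = 2π·22.5 = 141.371669
per-turn = √(141.371669² + 19²) = √(19985.9489 + 361) = √20346.9489 = 142.642732
L = 6.25 × 142.642732 = 891.517073
V = π·2.25² × L = 15.904313 × 891.517073 = 14178.966407

L=891.517 V=14178.966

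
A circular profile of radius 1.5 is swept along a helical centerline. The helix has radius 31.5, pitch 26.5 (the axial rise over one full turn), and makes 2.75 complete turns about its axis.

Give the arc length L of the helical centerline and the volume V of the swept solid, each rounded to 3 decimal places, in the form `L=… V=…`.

2πR = 2π·31.5 = 197.920337
per-turn = √(197.920337² + 26.5²) = √(39172.4599 + 702.25) = √39874.7099 = 199.686529
L = 2.75 × 199.686529 = 549.137955
V = π·1.5² × L = 7.068583 × 549.137955 = 3881.627470

L=549.138 V=3881.627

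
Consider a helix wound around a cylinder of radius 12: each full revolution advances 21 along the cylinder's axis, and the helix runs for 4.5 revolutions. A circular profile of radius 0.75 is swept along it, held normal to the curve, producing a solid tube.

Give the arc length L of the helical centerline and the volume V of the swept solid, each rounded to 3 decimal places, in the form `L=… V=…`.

2πR = 2π·12 = 75.398224
per-turn = √(75.398224² + 21²) = √(5684.8921 + 441) = √6125.8921 = 78.268079
L = 4.5 × 78.268079 = 352.206354
V = π·0.75² × L = 1.767146 × 352.206354 = 622.400003

L=352.206 V=622.400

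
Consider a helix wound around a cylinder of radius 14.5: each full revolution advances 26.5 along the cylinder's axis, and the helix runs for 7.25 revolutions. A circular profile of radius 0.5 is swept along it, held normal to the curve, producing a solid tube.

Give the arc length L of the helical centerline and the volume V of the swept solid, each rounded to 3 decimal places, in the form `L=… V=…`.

2πR = 2π·14.5 = 91.106187
per-turn = √(91.106187² + 26.5²) = √(8300.3373 + 702.25) = √9002.5873 = 94.881965
L = 7.25 × 94.881965 = 687.894247
V = π·0.5² × L = 0.785398 × 687.894247 = 540.270878

L=687.894 V=540.271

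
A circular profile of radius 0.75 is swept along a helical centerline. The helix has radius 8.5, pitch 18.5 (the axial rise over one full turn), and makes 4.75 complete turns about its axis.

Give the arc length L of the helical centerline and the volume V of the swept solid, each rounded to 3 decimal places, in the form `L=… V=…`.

2πR = 2π·8.5 = 53.407075
per-turn = √(53.407075² + 18.5²) = √(2852.3157 + 342.25) = √3194.5657 = 56.520489
L = 4.75 × 56.520489 = 268.472323
V = π·0.75² × L = 1.767146 × 268.472323 = 474.429755

L=268.472 V=474.430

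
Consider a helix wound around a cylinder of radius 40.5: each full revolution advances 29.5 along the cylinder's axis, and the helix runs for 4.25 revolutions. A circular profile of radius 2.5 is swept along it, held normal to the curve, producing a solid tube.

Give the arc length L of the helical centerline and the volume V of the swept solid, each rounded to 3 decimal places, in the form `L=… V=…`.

L=1088.736 V=21377.286

2πR = 2π·40.5 = 254.469005
per-turn = √(254.469005² + 29.5²) = √(64754.4745 + 870.25) = √65624.7245 = 256.173231
L = 4.25 × 256.173231 = 1088.736233
V = π·2.5² × L = 19.634954 × 1088.736233 = 21377.285953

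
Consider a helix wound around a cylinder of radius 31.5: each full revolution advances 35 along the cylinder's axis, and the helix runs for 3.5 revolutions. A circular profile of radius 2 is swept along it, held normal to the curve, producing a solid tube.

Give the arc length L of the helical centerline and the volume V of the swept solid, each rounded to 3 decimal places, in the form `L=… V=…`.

2πR = 2π·31.5 = 197.920337
per-turn = √(197.920337² + 35²) = √(39172.4599 + 1225) = √40397.4599 = 200.991194
L = 3.5 × 200.991194 = 703.469177
V = π·2² × L = 12.566371 × 703.469177 = 8840.054397

L=703.469 V=8840.054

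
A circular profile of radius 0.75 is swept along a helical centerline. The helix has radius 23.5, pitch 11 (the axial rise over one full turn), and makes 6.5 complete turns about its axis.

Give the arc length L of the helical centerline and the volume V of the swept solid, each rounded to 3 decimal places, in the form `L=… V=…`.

2πR = 2π·23.5 = 147.654855
per-turn = √(147.654855² + 11²) = √(21801.9561 + 121) = √21922.9561 = 148.064027
L = 6.5 × 148.064027 = 962.416176
V = π·0.75² × L = 1.767146 × 962.416176 = 1700.729769

L=962.416 V=1700.730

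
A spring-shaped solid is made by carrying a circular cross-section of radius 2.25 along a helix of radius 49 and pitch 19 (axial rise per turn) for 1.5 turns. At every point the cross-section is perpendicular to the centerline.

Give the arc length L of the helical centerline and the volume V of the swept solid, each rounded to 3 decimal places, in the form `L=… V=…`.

L=462.693 V=7358.809

2πR = 2π·49 = 307.876080
per-turn = √(307.876080² + 19²) = √(94787.6807 + 361) = √95148.6807 = 308.461798
L = 1.5 × 308.461798 = 462.692697
V = π·2.25² × L = 15.904313 × 462.692697 = 7358.809381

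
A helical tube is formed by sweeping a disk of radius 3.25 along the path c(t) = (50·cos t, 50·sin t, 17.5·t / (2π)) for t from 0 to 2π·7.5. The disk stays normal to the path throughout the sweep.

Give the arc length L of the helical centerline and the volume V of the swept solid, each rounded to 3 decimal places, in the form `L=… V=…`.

L=2359.847 V=78306.982

2πR = 2π·50 = 314.159265
per-turn = √(314.159265² + 17.5²) = √(98696.0440 + 306.25) = √99002.2940 = 314.646300
L = 7.5 × 314.646300 = 2359.847249
V = π·3.25² × L = 33.183072 × 2359.847249 = 78306.982121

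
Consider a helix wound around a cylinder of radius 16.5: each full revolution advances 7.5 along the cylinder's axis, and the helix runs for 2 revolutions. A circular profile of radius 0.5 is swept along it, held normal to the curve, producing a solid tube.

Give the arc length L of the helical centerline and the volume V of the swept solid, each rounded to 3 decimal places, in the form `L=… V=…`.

2πR = 2π·16.5 = 103.672558
per-turn = √(103.672558² + 7.5²) = √(10747.9992 + 56.25) = √10804.2492 = 103.943490
L = 2 × 103.943490 = 207.886981
V = π·0.5² × L = 0.785398 × 207.886981 = 163.274053

L=207.887 V=163.274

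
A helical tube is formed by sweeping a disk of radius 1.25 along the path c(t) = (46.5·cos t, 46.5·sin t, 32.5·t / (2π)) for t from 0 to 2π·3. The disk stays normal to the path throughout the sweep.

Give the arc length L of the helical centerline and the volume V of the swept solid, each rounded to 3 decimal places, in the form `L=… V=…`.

L=881.910 V=4329.068

2πR = 2π·46.5 = 292.168117
per-turn = √(292.168117² + 32.5²) = √(85362.2085 + 1056.25) = √86418.4585 = 293.970166
L = 3 × 293.970166 = 881.910498
V = π·1.25² × L = 4.908739 × 881.910498 = 4329.068033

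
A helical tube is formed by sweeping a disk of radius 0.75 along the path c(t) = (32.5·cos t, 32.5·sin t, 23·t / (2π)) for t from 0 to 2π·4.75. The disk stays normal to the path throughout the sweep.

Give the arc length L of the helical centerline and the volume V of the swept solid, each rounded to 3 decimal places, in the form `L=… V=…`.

2πR = 2π·32.5 = 204.203522
per-turn = √(204.203522² + 23²) = √(41699.0786 + 529) = √42228.0786 = 205.494717
L = 4.75 × 205.494717 = 976.099904
V = π·0.75² × L = 1.767146 × 976.099904 = 1724.910912

L=976.100 V=1724.911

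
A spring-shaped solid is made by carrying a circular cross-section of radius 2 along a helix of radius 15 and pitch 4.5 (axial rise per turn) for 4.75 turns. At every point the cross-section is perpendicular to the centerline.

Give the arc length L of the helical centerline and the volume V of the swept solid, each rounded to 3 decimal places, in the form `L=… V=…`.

2πR = 2π·15 = 94.247780
per-turn = √(94.247780² + 4.5²) = √(8882.6440 + 20.25) = √8902.8940 = 94.355148
L = 4.75 × 94.355148 = 448.186953
V = π·2² × L = 12.566371 × 448.186953 = 5632.083358

L=448.187 V=5632.083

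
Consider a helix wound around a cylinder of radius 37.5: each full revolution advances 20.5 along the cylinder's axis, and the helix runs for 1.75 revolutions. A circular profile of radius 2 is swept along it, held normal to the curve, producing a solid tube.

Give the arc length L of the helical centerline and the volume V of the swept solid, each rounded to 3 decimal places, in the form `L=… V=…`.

L=413.892 V=5201.117

2πR = 2π·37.5 = 235.619449
per-turn = √(235.619449² + 20.5²) = √(55516.5248 + 420.25) = √55936.7748 = 236.509566
L = 1.75 × 236.509566 = 413.891740
V = π·2² × L = 12.566371 × 413.891740 = 5201.117003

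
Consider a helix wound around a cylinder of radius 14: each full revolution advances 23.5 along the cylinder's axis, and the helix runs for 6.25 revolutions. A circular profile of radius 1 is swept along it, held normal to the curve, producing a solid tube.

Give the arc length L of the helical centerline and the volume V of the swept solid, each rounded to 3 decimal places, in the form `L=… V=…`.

L=569.060 V=1787.754

2πR = 2π·14 = 87.964594
per-turn = √(87.964594² + 23.5²) = √(7737.7699 + 552.25) = √8290.0199 = 91.049546
L = 6.25 × 91.049546 = 569.059663
V = π·1² × L = 3.141593 × 569.059663 = 1787.753658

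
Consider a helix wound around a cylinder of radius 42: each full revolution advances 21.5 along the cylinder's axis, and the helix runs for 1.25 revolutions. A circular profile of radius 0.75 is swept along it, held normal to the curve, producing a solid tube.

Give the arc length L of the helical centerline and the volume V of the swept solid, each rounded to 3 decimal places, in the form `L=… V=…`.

L=330.960 V=584.855

2πR = 2π·42 = 263.893783
per-turn = √(263.893783² + 21.5²) = √(69639.9287 + 462.25) = √70102.1787 = 264.768160
L = 1.25 × 264.768160 = 330.960200
V = π·0.75² × L = 1.767146 × 330.960200 = 584.854950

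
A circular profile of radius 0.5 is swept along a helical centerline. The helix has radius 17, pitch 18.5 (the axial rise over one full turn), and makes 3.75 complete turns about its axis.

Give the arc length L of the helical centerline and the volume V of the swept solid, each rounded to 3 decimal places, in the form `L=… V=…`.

2πR = 2π·17 = 106.814150
per-turn = √(106.814150² + 18.5²) = √(11409.2627 + 342.25) = √11751.5127 = 108.404394
L = 3.75 × 108.404394 = 406.516478
V = π·0.5² × L = 0.785398 × 406.516478 = 319.277295

L=406.516 V=319.277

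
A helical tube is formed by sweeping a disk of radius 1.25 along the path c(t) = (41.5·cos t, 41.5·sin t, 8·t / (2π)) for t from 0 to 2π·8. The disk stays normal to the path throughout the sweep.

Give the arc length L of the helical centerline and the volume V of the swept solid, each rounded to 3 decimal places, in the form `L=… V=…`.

L=2086.999 V=10244.533

2πR = 2π·41.5 = 260.752190
per-turn = √(260.752190² + 8²) = √(67991.7047 + 64) = √68055.7047 = 260.874883
L = 8 × 260.874883 = 2086.999066
V = π·1.25² × L = 4.908739 × 2086.999066 = 10244.532710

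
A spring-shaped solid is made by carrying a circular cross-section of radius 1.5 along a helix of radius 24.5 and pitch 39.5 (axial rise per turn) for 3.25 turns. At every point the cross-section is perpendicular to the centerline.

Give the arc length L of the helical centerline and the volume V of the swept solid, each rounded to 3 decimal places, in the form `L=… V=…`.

L=516.506 V=3650.969

2πR = 2π·24.5 = 153.938040
per-turn = √(153.938040² + 39.5²) = √(23696.9202 + 1560.25) = √25257.1702 = 158.925046
L = 3.25 × 158.925046 = 516.506399
V = π·1.5² × L = 7.068583 × 516.506399 = 3650.968592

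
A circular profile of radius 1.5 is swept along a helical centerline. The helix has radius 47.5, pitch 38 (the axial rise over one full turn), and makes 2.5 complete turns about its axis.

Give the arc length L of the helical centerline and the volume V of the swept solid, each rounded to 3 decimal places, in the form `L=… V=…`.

2πR = 2π·47.5 = 298.451302
per-turn = √(298.451302² + 38²) = √(89073.1797 + 1444) = √90517.1797 = 300.860731
L = 2.5 × 300.860731 = 752.151829
V = π·1.5² × L = 7.068583 × 752.151829 = 5316.647983

L=752.152 V=5316.648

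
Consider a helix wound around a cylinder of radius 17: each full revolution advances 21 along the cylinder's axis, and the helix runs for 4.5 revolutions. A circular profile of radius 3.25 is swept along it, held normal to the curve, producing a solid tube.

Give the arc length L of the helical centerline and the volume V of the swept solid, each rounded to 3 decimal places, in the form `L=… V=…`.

2πR = 2π·17 = 106.814150
per-turn = √(106.814150² + 21²) = √(11409.2627 + 441) = √11850.2627 = 108.858912
L = 4.5 × 108.858912 = 489.865103
V = π·3.25² × L = 33.183072 × 489.865103 = 16255.229191

L=489.865 V=16255.229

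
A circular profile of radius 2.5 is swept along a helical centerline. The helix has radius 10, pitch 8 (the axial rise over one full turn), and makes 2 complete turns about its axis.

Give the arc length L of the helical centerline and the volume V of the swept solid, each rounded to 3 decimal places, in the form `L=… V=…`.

2πR = 2π·10 = 62.831853
per-turn = √(62.831853² + 8²) = √(3947.8418 + 64) = √4011.8418 = 63.339101
L = 2 × 63.339101 = 126.678203
V = π·2.5² × L = 19.634954 × 126.678203 = 2487.320694

L=126.678 V=2487.321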